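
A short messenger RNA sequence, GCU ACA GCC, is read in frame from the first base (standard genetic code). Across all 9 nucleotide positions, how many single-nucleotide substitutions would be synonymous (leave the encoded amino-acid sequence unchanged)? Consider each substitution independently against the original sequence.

Codon 1 (GCU, Ala): 3 synonymous substitutions.
Codon 2 (ACA, Thr): 3 synonymous substitutions.
Codon 3 (GCC, Ala): 3 synonymous substitutions.
Total: 3 + 3 + 3 = 9.

9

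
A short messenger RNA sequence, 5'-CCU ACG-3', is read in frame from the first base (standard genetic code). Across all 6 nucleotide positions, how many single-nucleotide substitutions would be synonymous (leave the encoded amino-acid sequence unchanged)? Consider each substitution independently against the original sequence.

Codon 1 (CCU, Pro): 3 synonymous substitutions.
Codon 2 (ACG, Thr): 3 synonymous substitutions.
Total: 3 + 3 = 6.

6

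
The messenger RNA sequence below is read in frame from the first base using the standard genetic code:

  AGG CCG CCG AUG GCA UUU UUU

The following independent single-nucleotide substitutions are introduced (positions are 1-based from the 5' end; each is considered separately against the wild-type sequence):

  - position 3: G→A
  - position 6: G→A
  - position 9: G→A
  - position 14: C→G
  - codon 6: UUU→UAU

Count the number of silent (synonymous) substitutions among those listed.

3

Codon 1: AGG (Arg) → AGA (Arg) — synonymous.
Codon 2: CCG (Pro) → CCA (Pro) — synonymous.
Codon 3: CCG (Pro) → CCA (Pro) — synonymous.
Codon 5: GCA (Ala) → GGA (Gly) — missense.
Codon 6: UUU (Phe) → UAU (Tyr) — missense.
Synonymous: 3 of 5.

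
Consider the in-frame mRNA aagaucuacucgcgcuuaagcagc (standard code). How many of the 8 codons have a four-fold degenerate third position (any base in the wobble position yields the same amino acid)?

2

Codon 1 AAG (Lys): third position 2-fold.
Codon 2 AUC (Ile): third position 3-fold.
Codon 3 UAC (Tyr): third position 2-fold.
Codon 4 UCG (Ser): third position 4-fold.
Codon 5 CGC (Arg): third position 4-fold.
Codon 6 UUA (Leu): third position 2-fold.
Codon 7 AGC (Ser): third position 2-fold.
Codon 8 AGC (Ser): third position 2-fold.
Four-fold degenerate third positions: 2.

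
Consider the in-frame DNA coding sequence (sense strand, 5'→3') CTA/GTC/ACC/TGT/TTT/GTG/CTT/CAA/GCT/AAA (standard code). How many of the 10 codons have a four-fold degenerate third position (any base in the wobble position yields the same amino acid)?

6

Codon 1 CTA (Leu): third position 4-fold.
Codon 2 GTC (Val): third position 4-fold.
Codon 3 ACC (Thr): third position 4-fold.
Codon 4 TGT (Cys): third position 2-fold.
Codon 5 TTT (Phe): third position 2-fold.
Codon 6 GTG (Val): third position 4-fold.
Codon 7 CTT (Leu): third position 4-fold.
Codon 8 CAA (Gln): third position 2-fold.
Codon 9 GCT (Ala): third position 4-fold.
Codon 10 AAA (Lys): third position 2-fold.
Four-fold degenerate third positions: 6.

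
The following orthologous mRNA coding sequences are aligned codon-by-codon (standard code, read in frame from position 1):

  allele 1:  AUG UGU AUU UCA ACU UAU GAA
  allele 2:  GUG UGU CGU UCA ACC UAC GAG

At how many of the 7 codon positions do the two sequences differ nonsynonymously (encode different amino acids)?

Codon 1: AUG Met / GUG Val — nonsynonymous.
Codon 2: UGU Cys / UGU Cys — identical.
Codon 3: AUU Ile / CGU Arg — nonsynonymous.
Codon 4: UCA Ser / UCA Ser — identical.
Codon 5: ACU Thr / ACC Thr — synonymous.
Codon 6: UAU Tyr / UAC Tyr — synonymous.
Codon 7: GAA Glu / GAG Glu — synonymous.
Nonsynonymous differences: 2.

2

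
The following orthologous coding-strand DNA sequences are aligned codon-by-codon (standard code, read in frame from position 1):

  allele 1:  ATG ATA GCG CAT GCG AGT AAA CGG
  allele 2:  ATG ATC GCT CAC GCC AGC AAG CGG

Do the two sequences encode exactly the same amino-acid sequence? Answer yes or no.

yes

Codon 1: ATG Met / ATG Met — identical.
Codon 2: ATA Ile / ATC Ile — synonymous.
Codon 3: GCG Ala / GCT Ala — synonymous.
Codon 4: CAT His / CAC His — synonymous.
Codon 5: GCG Ala / GCC Ala — synonymous.
Codon 6: AGT Ser / AGC Ser — synonymous.
Codon 7: AAA Lys / AAG Lys — synonymous.
Codon 8: CGG Arg / CGG Arg — identical.
Nonsynonymous differences: 0 → same protein.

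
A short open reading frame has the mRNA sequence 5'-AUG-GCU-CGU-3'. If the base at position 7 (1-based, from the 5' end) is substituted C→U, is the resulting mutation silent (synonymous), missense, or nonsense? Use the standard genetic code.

missense

Position 7 falls in codon 3: CGU → Arg.
After the substitution the codon is UGU → Cys.
Arg ≠ Cys, so this is a missense mutation.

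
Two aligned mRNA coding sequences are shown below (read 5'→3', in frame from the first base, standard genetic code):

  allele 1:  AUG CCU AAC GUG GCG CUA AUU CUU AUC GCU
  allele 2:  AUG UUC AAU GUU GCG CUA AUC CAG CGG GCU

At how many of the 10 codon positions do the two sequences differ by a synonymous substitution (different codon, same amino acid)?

Codon 1: AUG Met / AUG Met — identical.
Codon 2: CCU Pro / UUC Phe — nonsynonymous.
Codon 3: AAC Asn / AAU Asn — synonymous.
Codon 4: GUG Val / GUU Val — synonymous.
Codon 5: GCG Ala / GCG Ala — identical.
Codon 6: CUA Leu / CUA Leu — identical.
Codon 7: AUU Ile / AUC Ile — synonymous.
Codon 8: CUU Leu / CAG Gln — nonsynonymous.
Codon 9: AUC Ile / CGG Arg — nonsynonymous.
Codon 10: GCU Ala / GCU Ala — identical.
Synonymous differences: 3.

3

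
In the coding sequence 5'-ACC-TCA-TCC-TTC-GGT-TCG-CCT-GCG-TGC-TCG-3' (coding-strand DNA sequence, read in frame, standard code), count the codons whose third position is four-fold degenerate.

8

Codon 1 ACC (Thr): third position 4-fold.
Codon 2 TCA (Ser): third position 4-fold.
Codon 3 TCC (Ser): third position 4-fold.
Codon 4 TTC (Phe): third position 2-fold.
Codon 5 GGT (Gly): third position 4-fold.
Codon 6 TCG (Ser): third position 4-fold.
Codon 7 CCT (Pro): third position 4-fold.
Codon 8 GCG (Ala): third position 4-fold.
Codon 9 TGC (Cys): third position 2-fold.
Codon 10 TCG (Ser): third position 4-fold.
Four-fold degenerate third positions: 8.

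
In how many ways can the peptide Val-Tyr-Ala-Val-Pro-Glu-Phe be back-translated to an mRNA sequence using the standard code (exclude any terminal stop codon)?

2048

Val: 4 codons.
Tyr: 2 codons.
Ala: 4 codons.
Val: 4 codons.
Pro: 4 codons.
Glu: 2 codons.
Phe: 2 codons.
4 × 2 × 4 × 4 × 4 × 2 × 2 = 2048.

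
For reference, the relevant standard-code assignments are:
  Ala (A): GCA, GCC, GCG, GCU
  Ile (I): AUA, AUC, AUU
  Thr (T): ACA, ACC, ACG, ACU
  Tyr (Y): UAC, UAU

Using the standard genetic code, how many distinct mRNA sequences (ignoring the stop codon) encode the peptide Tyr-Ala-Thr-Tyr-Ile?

192

Tyr: 2 codons.
Ala: 4 codons.
Thr: 4 codons.
Tyr: 2 codons.
Ile: 3 codons.
2 × 4 × 4 × 2 × 3 = 192.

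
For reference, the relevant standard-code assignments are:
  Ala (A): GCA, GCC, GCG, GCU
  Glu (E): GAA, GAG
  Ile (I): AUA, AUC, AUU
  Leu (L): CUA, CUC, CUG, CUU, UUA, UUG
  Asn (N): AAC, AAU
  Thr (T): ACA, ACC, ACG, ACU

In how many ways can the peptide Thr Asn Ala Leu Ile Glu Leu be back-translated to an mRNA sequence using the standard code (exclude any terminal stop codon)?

6912

Thr: 4 codons.
Asn: 2 codons.
Ala: 4 codons.
Leu: 6 codons.
Ile: 3 codons.
Glu: 2 codons.
Leu: 6 codons.
4 × 2 × 4 × 6 × 3 × 2 × 6 = 6912.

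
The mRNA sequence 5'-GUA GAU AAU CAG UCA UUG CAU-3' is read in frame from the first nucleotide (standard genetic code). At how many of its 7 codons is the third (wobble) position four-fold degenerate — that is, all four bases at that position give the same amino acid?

Codon 1 GUA (Val): third position 4-fold.
Codon 2 GAU (Asp): third position 2-fold.
Codon 3 AAU (Asn): third position 2-fold.
Codon 4 CAG (Gln): third position 2-fold.
Codon 5 UCA (Ser): third position 4-fold.
Codon 6 UUG (Leu): third position 2-fold.
Codon 7 CAU (His): third position 2-fold.
Four-fold degenerate third positions: 2.

2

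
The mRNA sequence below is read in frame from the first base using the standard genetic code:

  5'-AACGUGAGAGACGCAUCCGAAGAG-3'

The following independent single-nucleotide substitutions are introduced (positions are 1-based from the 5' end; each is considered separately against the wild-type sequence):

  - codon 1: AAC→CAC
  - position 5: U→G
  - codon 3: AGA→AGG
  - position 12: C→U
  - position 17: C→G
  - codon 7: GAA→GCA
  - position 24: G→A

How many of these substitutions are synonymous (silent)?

Codon 1: AAC (Asn) → CAC (His) — missense.
Codon 2: GUG (Val) → GGG (Gly) — missense.
Codon 3: AGA (Arg) → AGG (Arg) — synonymous.
Codon 4: GAC (Asp) → GAU (Asp) — synonymous.
Codon 6: UCC (Ser) → UGC (Cys) — missense.
Codon 7: GAA (Glu) → GCA (Ala) — missense.
Codon 8: GAG (Glu) → GAA (Glu) — synonymous.
Synonymous: 3 of 7.

3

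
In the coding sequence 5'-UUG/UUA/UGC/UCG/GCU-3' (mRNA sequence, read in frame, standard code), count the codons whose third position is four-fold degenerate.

Codon 1 UUG (Leu): third position 2-fold.
Codon 2 UUA (Leu): third position 2-fold.
Codon 3 UGC (Cys): third position 2-fold.
Codon 4 UCG (Ser): third position 4-fold.
Codon 5 GCU (Ala): third position 4-fold.
Four-fold degenerate third positions: 2.

2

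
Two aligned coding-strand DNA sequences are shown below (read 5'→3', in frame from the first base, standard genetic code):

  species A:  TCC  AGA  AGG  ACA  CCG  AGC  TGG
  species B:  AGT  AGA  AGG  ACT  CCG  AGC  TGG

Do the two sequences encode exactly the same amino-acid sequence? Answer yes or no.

Codon 1: TCC Ser / AGT Ser — synonymous.
Codon 2: AGA Arg / AGA Arg — identical.
Codon 3: AGG Arg / AGG Arg — identical.
Codon 4: ACA Thr / ACT Thr — synonymous.
Codon 5: CCG Pro / CCG Pro — identical.
Codon 6: AGC Ser / AGC Ser — identical.
Codon 7: TGG Trp / TGG Trp — identical.
Nonsynonymous differences: 0 → same protein.

yes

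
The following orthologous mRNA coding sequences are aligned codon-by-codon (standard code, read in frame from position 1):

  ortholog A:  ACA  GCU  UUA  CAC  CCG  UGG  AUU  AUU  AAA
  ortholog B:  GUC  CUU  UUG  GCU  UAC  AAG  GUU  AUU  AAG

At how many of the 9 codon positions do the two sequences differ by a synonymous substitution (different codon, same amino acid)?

Codon 1: ACA Thr / GUC Val — nonsynonymous.
Codon 2: GCU Ala / CUU Leu — nonsynonymous.
Codon 3: UUA Leu / UUG Leu — synonymous.
Codon 4: CAC His / GCU Ala — nonsynonymous.
Codon 5: CCG Pro / UAC Tyr — nonsynonymous.
Codon 6: UGG Trp / AAG Lys — nonsynonymous.
Codon 7: AUU Ile / GUU Val — nonsynonymous.
Codon 8: AUU Ile / AUU Ile — identical.
Codon 9: AAA Lys / AAG Lys — synonymous.
Synonymous differences: 2.

2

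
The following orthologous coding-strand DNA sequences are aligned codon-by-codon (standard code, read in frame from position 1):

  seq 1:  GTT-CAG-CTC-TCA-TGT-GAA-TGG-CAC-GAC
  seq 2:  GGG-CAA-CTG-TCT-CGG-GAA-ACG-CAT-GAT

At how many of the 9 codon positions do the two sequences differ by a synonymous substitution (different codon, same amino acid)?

Codon 1: GTT Val / GGG Gly — nonsynonymous.
Codon 2: CAG Gln / CAA Gln — synonymous.
Codon 3: CTC Leu / CTG Leu — synonymous.
Codon 4: TCA Ser / TCT Ser — synonymous.
Codon 5: TGT Cys / CGG Arg — nonsynonymous.
Codon 6: GAA Glu / GAA Glu — identical.
Codon 7: TGG Trp / ACG Thr — nonsynonymous.
Codon 8: CAC His / CAT His — synonymous.
Codon 9: GAC Asp / GAT Asp — synonymous.
Synonymous differences: 5.

5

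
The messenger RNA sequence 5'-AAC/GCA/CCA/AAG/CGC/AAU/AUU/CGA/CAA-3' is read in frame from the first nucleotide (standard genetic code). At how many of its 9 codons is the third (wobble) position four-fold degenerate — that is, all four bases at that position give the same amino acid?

Codon 1 AAC (Asn): third position 2-fold.
Codon 2 GCA (Ala): third position 4-fold.
Codon 3 CCA (Pro): third position 4-fold.
Codon 4 AAG (Lys): third position 2-fold.
Codon 5 CGC (Arg): third position 4-fold.
Codon 6 AAU (Asn): third position 2-fold.
Codon 7 AUU (Ile): third position 3-fold.
Codon 8 CGA (Arg): third position 4-fold.
Codon 9 CAA (Gln): third position 2-fold.
Four-fold degenerate third positions: 4.

4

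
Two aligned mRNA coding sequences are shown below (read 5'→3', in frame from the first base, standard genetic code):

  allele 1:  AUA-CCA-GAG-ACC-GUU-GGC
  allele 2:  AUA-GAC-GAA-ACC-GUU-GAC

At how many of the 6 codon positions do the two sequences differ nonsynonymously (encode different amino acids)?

Codon 1: AUA Ile / AUA Ile — identical.
Codon 2: CCA Pro / GAC Asp — nonsynonymous.
Codon 3: GAG Glu / GAA Glu — synonymous.
Codon 4: ACC Thr / ACC Thr — identical.
Codon 5: GUU Val / GUU Val — identical.
Codon 6: GGC Gly / GAC Asp — nonsynonymous.
Nonsynonymous differences: 2.

2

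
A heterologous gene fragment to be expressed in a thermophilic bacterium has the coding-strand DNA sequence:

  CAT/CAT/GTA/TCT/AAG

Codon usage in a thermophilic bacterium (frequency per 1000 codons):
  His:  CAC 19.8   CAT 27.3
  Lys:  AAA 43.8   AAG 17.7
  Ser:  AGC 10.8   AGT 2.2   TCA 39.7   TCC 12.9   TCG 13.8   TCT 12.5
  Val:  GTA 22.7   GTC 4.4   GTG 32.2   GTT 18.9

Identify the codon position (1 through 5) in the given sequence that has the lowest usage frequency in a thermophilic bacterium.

4

Codon 1 CAT (His): 27.3 per 1000.
Codon 2 CAT (His): 27.3 per 1000.
Codon 3 GTA (Val): 22.7 per 1000.
Codon 4 TCT (Ser): 12.5 per 1000.
Codon 5 AAG (Lys): 17.7 per 1000.
Lowest frequency is 12.5 at codon 4.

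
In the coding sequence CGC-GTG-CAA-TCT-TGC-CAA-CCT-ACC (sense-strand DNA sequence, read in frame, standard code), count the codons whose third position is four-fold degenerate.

5

Codon 1 CGC (Arg): third position 4-fold.
Codon 2 GTG (Val): third position 4-fold.
Codon 3 CAA (Gln): third position 2-fold.
Codon 4 TCT (Ser): third position 4-fold.
Codon 5 TGC (Cys): third position 2-fold.
Codon 6 CAA (Gln): third position 2-fold.
Codon 7 CCT (Pro): third position 4-fold.
Codon 8 ACC (Thr): third position 4-fold.
Four-fold degenerate third positions: 5.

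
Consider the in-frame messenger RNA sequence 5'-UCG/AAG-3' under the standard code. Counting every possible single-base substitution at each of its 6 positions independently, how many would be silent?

4

Codon 1 (UCG, Ser): 3 synonymous substitutions.
Codon 2 (AAG, Lys): 1 synonymous substitution.
Total: 3 + 1 = 4.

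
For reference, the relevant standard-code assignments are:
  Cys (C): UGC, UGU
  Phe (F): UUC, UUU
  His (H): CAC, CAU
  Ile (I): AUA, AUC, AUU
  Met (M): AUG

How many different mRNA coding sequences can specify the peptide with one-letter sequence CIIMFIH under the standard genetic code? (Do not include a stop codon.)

Cys: 2 codons.
Ile: 3 codons.
Ile: 3 codons.
Met: 1 codon.
Phe: 2 codons.
Ile: 3 codons.
His: 2 codons.
2 × 3 × 3 × 1 × 2 × 3 × 2 = 216.

216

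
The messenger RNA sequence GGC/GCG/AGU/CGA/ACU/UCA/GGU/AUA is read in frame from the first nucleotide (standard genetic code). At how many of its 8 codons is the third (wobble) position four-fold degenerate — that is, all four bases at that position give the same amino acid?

6

Codon 1 GGC (Gly): third position 4-fold.
Codon 2 GCG (Ala): third position 4-fold.
Codon 3 AGU (Ser): third position 2-fold.
Codon 4 CGA (Arg): third position 4-fold.
Codon 5 ACU (Thr): third position 4-fold.
Codon 6 UCA (Ser): third position 4-fold.
Codon 7 GGU (Gly): third position 4-fold.
Codon 8 AUA (Ile): third position 3-fold.
Four-fold degenerate third positions: 6.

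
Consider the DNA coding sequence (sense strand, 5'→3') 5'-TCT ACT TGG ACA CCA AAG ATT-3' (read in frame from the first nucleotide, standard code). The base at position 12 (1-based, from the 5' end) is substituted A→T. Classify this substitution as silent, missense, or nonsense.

silent

Position 12 falls in codon 4: ACA → Thr.
After the substitution the codon is ACT → Thr.
Both encode Thr, so the change is synonymous.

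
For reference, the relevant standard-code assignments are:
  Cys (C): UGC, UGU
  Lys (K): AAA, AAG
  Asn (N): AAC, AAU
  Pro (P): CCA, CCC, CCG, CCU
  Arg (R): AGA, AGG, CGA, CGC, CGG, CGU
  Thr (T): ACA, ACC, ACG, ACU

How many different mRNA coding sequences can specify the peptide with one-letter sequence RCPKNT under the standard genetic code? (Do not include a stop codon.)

768

Arg: 6 codons.
Cys: 2 codons.
Pro: 4 codons.
Lys: 2 codons.
Asn: 2 codons.
Thr: 4 codons.
6 × 2 × 4 × 2 × 2 × 4 = 768.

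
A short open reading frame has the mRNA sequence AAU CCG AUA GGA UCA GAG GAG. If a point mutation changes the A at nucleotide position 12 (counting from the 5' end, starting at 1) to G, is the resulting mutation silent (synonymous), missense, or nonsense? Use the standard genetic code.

Position 12 falls in codon 4: GGA → Gly.
After the substitution the codon is GGG → Gly.
Both encode Gly, so the change is synonymous.

silent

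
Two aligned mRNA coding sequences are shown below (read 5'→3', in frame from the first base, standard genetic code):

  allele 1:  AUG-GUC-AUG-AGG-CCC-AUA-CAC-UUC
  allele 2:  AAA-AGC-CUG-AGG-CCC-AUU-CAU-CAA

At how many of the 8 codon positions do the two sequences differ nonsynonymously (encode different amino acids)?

4

Codon 1: AUG Met / AAA Lys — nonsynonymous.
Codon 2: GUC Val / AGC Ser — nonsynonymous.
Codon 3: AUG Met / CUG Leu — nonsynonymous.
Codon 4: AGG Arg / AGG Arg — identical.
Codon 5: CCC Pro / CCC Pro — identical.
Codon 6: AUA Ile / AUU Ile — synonymous.
Codon 7: CAC His / CAU His — synonymous.
Codon 8: UUC Phe / CAA Gln — nonsynonymous.
Nonsynonymous differences: 4.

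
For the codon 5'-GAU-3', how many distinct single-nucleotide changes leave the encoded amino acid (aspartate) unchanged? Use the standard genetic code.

Position 1: none → 0 synonymous.
Position 2: none → 0 synonymous.
Position 3: GAC → 1 synonymous.
Total: 0 + 0 + 1 = 1.

1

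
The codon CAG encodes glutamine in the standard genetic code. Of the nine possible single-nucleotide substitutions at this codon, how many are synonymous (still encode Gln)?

1

Position 1: none → 0 synonymous.
Position 2: none → 0 synonymous.
Position 3: CAA → 1 synonymous.
Total: 0 + 0 + 1 = 1.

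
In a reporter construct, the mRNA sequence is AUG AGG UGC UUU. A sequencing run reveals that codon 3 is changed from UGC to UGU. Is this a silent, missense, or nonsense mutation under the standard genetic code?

silent

Position 9 falls in codon 3: UGC → Cys.
After the substitution the codon is UGU → Cys.
Both encode Cys, so the change is synonymous.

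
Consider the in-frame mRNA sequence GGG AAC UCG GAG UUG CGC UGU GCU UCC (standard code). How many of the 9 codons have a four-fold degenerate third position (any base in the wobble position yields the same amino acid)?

5

Codon 1 GGG (Gly): third position 4-fold.
Codon 2 AAC (Asn): third position 2-fold.
Codon 3 UCG (Ser): third position 4-fold.
Codon 4 GAG (Glu): third position 2-fold.
Codon 5 UUG (Leu): third position 2-fold.
Codon 6 CGC (Arg): third position 4-fold.
Codon 7 UGU (Cys): third position 2-fold.
Codon 8 GCU (Ala): third position 4-fold.
Codon 9 UCC (Ser): third position 4-fold.
Four-fold degenerate third positions: 5.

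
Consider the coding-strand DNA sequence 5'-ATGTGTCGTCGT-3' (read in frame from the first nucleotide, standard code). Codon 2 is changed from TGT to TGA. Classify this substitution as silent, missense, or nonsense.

nonsense

Position 6 falls in codon 2: TGT → Cys.
After the substitution the codon is TGA → Stop.
The new codon is a stop codon, so this is a nonsense mutation.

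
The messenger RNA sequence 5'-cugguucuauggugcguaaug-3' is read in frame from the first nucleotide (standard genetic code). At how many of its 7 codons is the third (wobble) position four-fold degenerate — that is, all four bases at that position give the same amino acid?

Codon 1 CUG (Leu): third position 4-fold.
Codon 2 GUU (Val): third position 4-fold.
Codon 3 CUA (Leu): third position 4-fold.
Codon 4 UGG (Trp): third position 1-fold.
Codon 5 UGC (Cys): third position 2-fold.
Codon 6 GUA (Val): third position 4-fold.
Codon 7 AUG (Met): third position 1-fold.
Four-fold degenerate third positions: 4.

4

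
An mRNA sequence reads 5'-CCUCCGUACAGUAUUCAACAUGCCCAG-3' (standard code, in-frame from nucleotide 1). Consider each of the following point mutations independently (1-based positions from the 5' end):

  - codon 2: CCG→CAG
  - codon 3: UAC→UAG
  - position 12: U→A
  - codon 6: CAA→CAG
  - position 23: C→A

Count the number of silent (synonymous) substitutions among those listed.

Codon 2: CCG (Pro) → CAG (Gln) — missense.
Codon 3: UAC (Tyr) → UAG (Stop) — nonsense.
Codon 4: AGU (Ser) → AGA (Arg) — missense.
Codon 6: CAA (Gln) → CAG (Gln) — synonymous.
Codon 8: GCC (Ala) → GAC (Asp) — missense.
Synonymous: 1 of 5.

1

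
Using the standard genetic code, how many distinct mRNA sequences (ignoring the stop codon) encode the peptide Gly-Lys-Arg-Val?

Gly: 4 codons.
Lys: 2 codons.
Arg: 6 codons.
Val: 4 codons.
4 × 2 × 6 × 4 = 192.

192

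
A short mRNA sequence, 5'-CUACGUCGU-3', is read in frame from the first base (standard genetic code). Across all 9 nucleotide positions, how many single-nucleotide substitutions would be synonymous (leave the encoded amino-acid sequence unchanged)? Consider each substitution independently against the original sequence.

10

Codon 1 (CUA, Leu): 4 synonymous substitutions.
Codon 2 (CGU, Arg): 3 synonymous substitutions.
Codon 3 (CGU, Arg): 3 synonymous substitutions.
Total: 4 + 3 + 3 = 10.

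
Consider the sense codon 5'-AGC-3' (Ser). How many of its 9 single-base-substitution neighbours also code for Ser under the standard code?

Position 1: none → 0 synonymous.
Position 2: none → 0 synonymous.
Position 3: AGU → 1 synonymous.
Total: 0 + 0 + 1 = 1.

1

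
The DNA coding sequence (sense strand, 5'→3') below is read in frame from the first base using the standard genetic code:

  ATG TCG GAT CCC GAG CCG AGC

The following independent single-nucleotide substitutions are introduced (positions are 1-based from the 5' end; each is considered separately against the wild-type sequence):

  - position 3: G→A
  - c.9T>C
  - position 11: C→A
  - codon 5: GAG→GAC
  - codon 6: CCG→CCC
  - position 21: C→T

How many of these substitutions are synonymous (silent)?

3

Codon 1: ATG (Met) → ATA (Ile) — missense.
Codon 3: GAT (Asp) → GAC (Asp) — synonymous.
Codon 4: CCC (Pro) → CAC (His) — missense.
Codon 5: GAG (Glu) → GAC (Asp) — missense.
Codon 6: CCG (Pro) → CCC (Pro) — synonymous.
Codon 7: AGC (Ser) → AGT (Ser) — synonymous.
Synonymous: 3 of 6.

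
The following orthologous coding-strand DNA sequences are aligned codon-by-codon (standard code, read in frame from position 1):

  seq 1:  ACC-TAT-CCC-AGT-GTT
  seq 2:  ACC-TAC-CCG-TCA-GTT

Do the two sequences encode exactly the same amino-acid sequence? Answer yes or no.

yes

Codon 1: ACC Thr / ACC Thr — identical.
Codon 2: TAT Tyr / TAC Tyr — synonymous.
Codon 3: CCC Pro / CCG Pro — synonymous.
Codon 4: AGT Ser / TCA Ser — synonymous.
Codon 5: GTT Val / GTT Val — identical.
Nonsynonymous differences: 0 → same protein.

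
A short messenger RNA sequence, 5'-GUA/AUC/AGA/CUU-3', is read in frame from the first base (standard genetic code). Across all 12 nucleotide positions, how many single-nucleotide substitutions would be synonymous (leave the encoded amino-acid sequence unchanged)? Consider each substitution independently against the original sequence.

Codon 1 (GUA, Val): 3 synonymous substitutions.
Codon 2 (AUC, Ile): 2 synonymous substitutions.
Codon 3 (AGA, Arg): 2 synonymous substitutions.
Codon 4 (CUU, Leu): 3 synonymous substitutions.
Total: 3 + 2 + 2 + 3 = 10.

10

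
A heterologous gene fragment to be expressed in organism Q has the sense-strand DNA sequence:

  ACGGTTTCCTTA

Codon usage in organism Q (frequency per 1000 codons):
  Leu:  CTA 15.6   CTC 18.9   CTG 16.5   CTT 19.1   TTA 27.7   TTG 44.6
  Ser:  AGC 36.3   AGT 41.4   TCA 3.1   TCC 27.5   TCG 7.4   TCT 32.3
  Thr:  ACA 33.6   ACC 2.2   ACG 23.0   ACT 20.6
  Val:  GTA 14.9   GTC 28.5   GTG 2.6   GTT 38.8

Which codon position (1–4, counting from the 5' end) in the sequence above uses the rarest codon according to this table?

1

Codon 1 ACG (Thr): 23.0 per 1000.
Codon 2 GTT (Val): 38.8 per 1000.
Codon 3 TCC (Ser): 27.5 per 1000.
Codon 4 TTA (Leu): 27.7 per 1000.
Lowest frequency is 23.0 at codon 1.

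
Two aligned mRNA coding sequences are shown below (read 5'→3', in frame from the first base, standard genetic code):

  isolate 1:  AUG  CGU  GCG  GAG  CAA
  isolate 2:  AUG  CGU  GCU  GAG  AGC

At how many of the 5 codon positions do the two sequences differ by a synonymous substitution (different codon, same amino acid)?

Codon 1: AUG Met / AUG Met — identical.
Codon 2: CGU Arg / CGU Arg — identical.
Codon 3: GCG Ala / GCU Ala — synonymous.
Codon 4: GAG Glu / GAG Glu — identical.
Codon 5: CAA Gln / AGC Ser — nonsynonymous.
Synonymous differences: 1.

1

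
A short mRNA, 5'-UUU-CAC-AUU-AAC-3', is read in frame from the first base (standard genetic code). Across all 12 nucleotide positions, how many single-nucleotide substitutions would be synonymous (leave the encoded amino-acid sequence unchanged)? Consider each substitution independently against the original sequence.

Codon 1 (UUU, Phe): 1 synonymous substitution.
Codon 2 (CAC, His): 1 synonymous substitution.
Codon 3 (AUU, Ile): 2 synonymous substitutions.
Codon 4 (AAC, Asn): 1 synonymous substitution.
Total: 1 + 1 + 2 + 1 = 5.

5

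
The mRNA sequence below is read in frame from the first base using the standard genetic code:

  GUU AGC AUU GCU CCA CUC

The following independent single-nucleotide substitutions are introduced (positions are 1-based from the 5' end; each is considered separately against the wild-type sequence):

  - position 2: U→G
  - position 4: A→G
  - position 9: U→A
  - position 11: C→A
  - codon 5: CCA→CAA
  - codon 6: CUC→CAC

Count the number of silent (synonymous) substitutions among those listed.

Codon 1: GUU (Val) → GGU (Gly) — missense.
Codon 2: AGC (Ser) → GGC (Gly) — missense.
Codon 3: AUU (Ile) → AUA (Ile) — synonymous.
Codon 4: GCU (Ala) → GAU (Asp) — missense.
Codon 5: CCA (Pro) → CAA (Gln) — missense.
Codon 6: CUC (Leu) → CAC (His) — missense.
Synonymous: 1 of 6.

1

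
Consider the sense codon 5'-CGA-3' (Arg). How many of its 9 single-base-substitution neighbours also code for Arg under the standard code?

Position 1: AGA → 1 synonymous.
Position 2: none → 0 synonymous.
Position 3: CGU, CGC, CGG → 3 synonymous.
Total: 1 + 0 + 3 = 4.

4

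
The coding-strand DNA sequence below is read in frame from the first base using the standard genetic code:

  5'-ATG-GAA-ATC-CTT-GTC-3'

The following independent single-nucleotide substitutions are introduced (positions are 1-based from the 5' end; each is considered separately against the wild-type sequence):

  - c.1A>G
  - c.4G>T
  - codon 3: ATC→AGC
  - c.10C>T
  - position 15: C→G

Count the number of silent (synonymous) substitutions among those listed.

Codon 1: ATG (Met) → GTG (Val) — missense.
Codon 2: GAA (Glu) → TAA (Stop) — nonsense.
Codon 3: ATC (Ile) → AGC (Ser) — missense.
Codon 4: CTT (Leu) → TTT (Phe) — missense.
Codon 5: GTC (Val) → GTG (Val) — synonymous.
Synonymous: 1 of 5.

1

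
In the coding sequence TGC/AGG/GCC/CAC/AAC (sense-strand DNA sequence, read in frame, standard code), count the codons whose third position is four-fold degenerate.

Codon 1 TGC (Cys): third position 2-fold.
Codon 2 AGG (Arg): third position 2-fold.
Codon 3 GCC (Ala): third position 4-fold.
Codon 4 CAC (His): third position 2-fold.
Codon 5 AAC (Asn): third position 2-fold.
Four-fold degenerate third positions: 1.

1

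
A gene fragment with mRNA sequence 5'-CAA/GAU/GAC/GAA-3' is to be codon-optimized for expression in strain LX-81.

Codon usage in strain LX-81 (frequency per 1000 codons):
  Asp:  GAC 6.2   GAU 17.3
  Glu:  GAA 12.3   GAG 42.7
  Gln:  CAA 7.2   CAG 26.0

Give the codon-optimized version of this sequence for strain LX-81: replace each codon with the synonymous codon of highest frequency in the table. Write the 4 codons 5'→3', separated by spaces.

CAG GAU GAU GAG

Codon 1 (Gln): best is CAG at 26.0.
Codon 2 (Asp): best is GAU at 17.3.
Codon 3 (Asp): best is GAU at 17.3.
Codon 4 (Glu): best is GAG at 42.7.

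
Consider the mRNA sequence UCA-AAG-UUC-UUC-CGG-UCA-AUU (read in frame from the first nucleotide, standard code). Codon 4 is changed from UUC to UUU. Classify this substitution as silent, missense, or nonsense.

silent

Position 12 falls in codon 4: UUC → Phe.
After the substitution the codon is UUU → Phe.
Both encode Phe, so the change is synonymous.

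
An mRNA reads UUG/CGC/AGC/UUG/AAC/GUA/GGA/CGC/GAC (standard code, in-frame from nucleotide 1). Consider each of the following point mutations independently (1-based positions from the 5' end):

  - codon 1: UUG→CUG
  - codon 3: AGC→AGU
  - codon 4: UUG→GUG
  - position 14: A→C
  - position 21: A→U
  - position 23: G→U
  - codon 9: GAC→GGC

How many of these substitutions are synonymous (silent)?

Codon 1: UUG (Leu) → CUG (Leu) — synonymous.
Codon 3: AGC (Ser) → AGU (Ser) — synonymous.
Codon 4: UUG (Leu) → GUG (Val) — missense.
Codon 5: AAC (Asn) → ACC (Thr) — missense.
Codon 7: GGA (Gly) → GGU (Gly) — synonymous.
Codon 8: CGC (Arg) → CUC (Leu) — missense.
Codon 9: GAC (Asp) → GGC (Gly) — missense.
Synonymous: 3 of 7.

3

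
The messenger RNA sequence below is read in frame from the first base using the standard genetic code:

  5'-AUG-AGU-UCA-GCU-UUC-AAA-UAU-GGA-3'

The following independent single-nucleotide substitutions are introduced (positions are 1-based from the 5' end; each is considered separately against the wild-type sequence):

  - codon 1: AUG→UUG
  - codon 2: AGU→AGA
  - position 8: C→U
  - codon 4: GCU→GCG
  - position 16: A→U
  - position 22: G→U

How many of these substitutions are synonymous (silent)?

1

Codon 1: AUG (Met) → UUG (Leu) — missense.
Codon 2: AGU (Ser) → AGA (Arg) — missense.
Codon 3: UCA (Ser) → UUA (Leu) — missense.
Codon 4: GCU (Ala) → GCG (Ala) — synonymous.
Codon 6: AAA (Lys) → UAA (Stop) — nonsense.
Codon 8: GGA (Gly) → UGA (Stop) — nonsense.
Synonymous: 1 of 6.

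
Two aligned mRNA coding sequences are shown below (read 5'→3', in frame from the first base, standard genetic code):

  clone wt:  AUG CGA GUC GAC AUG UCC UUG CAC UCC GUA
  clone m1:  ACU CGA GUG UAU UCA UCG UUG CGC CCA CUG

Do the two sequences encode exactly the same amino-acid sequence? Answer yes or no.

no

Codon 1: AUG Met / ACU Thr — nonsynonymous.
Codon 2: CGA Arg / CGA Arg — identical.
Codon 3: GUC Val / GUG Val — synonymous.
Codon 4: GAC Asp / UAU Tyr — nonsynonymous.
Codon 5: AUG Met / UCA Ser — nonsynonymous.
Codon 6: UCC Ser / UCG Ser — synonymous.
Codon 7: UUG Leu / UUG Leu — identical.
Codon 8: CAC His / CGC Arg — nonsynonymous.
Codon 9: UCC Ser / CCA Pro — nonsynonymous.
Codon 10: GUA Val / CUG Leu — nonsynonymous.
Nonsynonymous differences: 6 → different protein.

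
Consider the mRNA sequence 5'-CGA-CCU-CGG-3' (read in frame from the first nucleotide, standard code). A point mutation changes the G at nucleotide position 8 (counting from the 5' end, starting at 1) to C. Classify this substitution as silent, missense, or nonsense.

Position 8 falls in codon 3: CGG → Arg.
After the substitution the codon is CCG → Pro.
Arg ≠ Pro, so this is a missense mutation.

missense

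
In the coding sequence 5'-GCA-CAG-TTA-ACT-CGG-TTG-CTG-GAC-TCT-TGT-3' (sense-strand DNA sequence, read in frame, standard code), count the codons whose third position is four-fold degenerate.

Codon 1 GCA (Ala): third position 4-fold.
Codon 2 CAG (Gln): third position 2-fold.
Codon 3 TTA (Leu): third position 2-fold.
Codon 4 ACT (Thr): third position 4-fold.
Codon 5 CGG (Arg): third position 4-fold.
Codon 6 TTG (Leu): third position 2-fold.
Codon 7 CTG (Leu): third position 4-fold.
Codon 8 GAC (Asp): third position 2-fold.
Codon 9 TCT (Ser): third position 4-fold.
Codon 10 TGT (Cys): third position 2-fold.
Four-fold degenerate third positions: 5.

5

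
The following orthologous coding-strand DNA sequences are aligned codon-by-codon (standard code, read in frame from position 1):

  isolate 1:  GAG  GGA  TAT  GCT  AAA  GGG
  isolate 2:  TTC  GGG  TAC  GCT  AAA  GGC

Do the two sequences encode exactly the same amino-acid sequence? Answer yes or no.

Codon 1: GAG Glu / TTC Phe — nonsynonymous.
Codon 2: GGA Gly / GGG Gly — synonymous.
Codon 3: TAT Tyr / TAC Tyr — synonymous.
Codon 4: GCT Ala / GCT Ala — identical.
Codon 5: AAA Lys / AAA Lys — identical.
Codon 6: GGG Gly / GGC Gly — synonymous.
Nonsynonymous differences: 1 → different protein.

no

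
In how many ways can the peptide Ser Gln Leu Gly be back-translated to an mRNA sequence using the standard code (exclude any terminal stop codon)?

288

Ser: 6 codons.
Gln: 2 codons.
Leu: 6 codons.
Gly: 4 codons.
6 × 2 × 6 × 4 = 288.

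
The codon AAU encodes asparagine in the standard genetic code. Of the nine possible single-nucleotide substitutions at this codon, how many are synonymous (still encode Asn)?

1

Position 1: none → 0 synonymous.
Position 2: none → 0 synonymous.
Position 3: AAC → 1 synonymous.
Total: 0 + 0 + 1 = 1.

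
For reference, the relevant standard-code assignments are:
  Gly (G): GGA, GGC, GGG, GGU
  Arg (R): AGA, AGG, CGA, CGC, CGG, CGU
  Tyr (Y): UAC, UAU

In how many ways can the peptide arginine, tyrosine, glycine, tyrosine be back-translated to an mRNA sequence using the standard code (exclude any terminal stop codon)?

96

Arg: 6 codons.
Tyr: 2 codons.
Gly: 4 codons.
Tyr: 2 codons.
6 × 2 × 4 × 2 = 96.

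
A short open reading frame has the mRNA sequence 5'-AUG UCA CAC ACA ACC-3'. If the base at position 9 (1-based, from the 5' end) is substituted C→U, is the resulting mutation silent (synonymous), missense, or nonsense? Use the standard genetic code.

Position 9 falls in codon 3: CAC → His.
After the substitution the codon is CAU → His.
Both encode His, so the change is synonymous.

silent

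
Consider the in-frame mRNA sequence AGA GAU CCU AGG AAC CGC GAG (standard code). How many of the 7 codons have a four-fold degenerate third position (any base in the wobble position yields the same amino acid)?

2

Codon 1 AGA (Arg): third position 2-fold.
Codon 2 GAU (Asp): third position 2-fold.
Codon 3 CCU (Pro): third position 4-fold.
Codon 4 AGG (Arg): third position 2-fold.
Codon 5 AAC (Asn): third position 2-fold.
Codon 6 CGC (Arg): third position 4-fold.
Codon 7 GAG (Glu): third position 2-fold.
Four-fold degenerate third positions: 2.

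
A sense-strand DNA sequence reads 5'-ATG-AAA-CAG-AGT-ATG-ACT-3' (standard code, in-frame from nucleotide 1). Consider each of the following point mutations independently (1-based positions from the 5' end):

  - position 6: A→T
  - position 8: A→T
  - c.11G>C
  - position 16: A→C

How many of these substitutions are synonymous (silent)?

0

Codon 2: AAA (Lys) → AAT (Asn) — missense.
Codon 3: CAG (Gln) → CTG (Leu) — missense.
Codon 4: AGT (Ser) → ACT (Thr) — missense.
Codon 6: ACT (Thr) → CCT (Pro) — missense.
Synonymous: 0 of 4.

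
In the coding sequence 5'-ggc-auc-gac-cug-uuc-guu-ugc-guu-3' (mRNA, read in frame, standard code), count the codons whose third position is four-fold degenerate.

4

Codon 1 GGC (Gly): third position 4-fold.
Codon 2 AUC (Ile): third position 3-fold.
Codon 3 GAC (Asp): third position 2-fold.
Codon 4 CUG (Leu): third position 4-fold.
Codon 5 UUC (Phe): third position 2-fold.
Codon 6 GUU (Val): third position 4-fold.
Codon 7 UGC (Cys): third position 2-fold.
Codon 8 GUU (Val): third position 4-fold.
Four-fold degenerate third positions: 4.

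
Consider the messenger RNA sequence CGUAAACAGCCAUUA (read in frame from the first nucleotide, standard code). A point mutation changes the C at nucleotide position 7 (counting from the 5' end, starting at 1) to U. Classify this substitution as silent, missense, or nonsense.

Position 7 falls in codon 3: CAG → Gln.
After the substitution the codon is UAG → Stop.
The new codon is a stop codon, so this is a nonsense mutation.

nonsense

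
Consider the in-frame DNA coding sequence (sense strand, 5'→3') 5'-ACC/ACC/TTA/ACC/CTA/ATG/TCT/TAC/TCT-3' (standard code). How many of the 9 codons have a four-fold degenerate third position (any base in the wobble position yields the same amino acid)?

6

Codon 1 ACC (Thr): third position 4-fold.
Codon 2 ACC (Thr): third position 4-fold.
Codon 3 TTA (Leu): third position 2-fold.
Codon 4 ACC (Thr): third position 4-fold.
Codon 5 CTA (Leu): third position 4-fold.
Codon 6 ATG (Met): third position 1-fold.
Codon 7 TCT (Ser): third position 4-fold.
Codon 8 TAC (Tyr): third position 2-fold.
Codon 9 TCT (Ser): third position 4-fold.
Four-fold degenerate third positions: 6.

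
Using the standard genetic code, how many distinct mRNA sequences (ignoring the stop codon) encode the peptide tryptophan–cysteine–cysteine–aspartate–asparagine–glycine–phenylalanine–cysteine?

Trp: 1 codon.
Cys: 2 codons.
Cys: 2 codons.
Asp: 2 codons.
Asn: 2 codons.
Gly: 4 codons.
Phe: 2 codons.
Cys: 2 codons.
1 × 2 × 2 × 2 × 2 × 4 × 2 × 2 = 256.

256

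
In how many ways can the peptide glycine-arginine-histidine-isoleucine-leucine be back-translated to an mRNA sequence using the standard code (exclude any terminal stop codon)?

Gly: 4 codons.
Arg: 6 codons.
His: 2 codons.
Ile: 3 codons.
Leu: 6 codons.
4 × 6 × 2 × 3 × 6 = 864.

864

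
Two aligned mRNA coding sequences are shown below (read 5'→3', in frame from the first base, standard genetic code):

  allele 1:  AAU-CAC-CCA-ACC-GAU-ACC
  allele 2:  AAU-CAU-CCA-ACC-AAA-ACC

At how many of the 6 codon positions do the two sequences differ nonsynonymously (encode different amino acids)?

Codon 1: AAU Asn / AAU Asn — identical.
Codon 2: CAC His / CAU His — synonymous.
Codon 3: CCA Pro / CCA Pro — identical.
Codon 4: ACC Thr / ACC Thr — identical.
Codon 5: GAU Asp / AAA Lys — nonsynonymous.
Codon 6: ACC Thr / ACC Thr — identical.
Nonsynonymous differences: 1.

1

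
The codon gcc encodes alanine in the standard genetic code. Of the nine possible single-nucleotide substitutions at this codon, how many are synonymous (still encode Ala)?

Position 1: none → 0 synonymous.
Position 2: none → 0 synonymous.
Position 3: GCU, GCA, GCG → 3 synonymous.
Total: 0 + 0 + 3 = 3.

3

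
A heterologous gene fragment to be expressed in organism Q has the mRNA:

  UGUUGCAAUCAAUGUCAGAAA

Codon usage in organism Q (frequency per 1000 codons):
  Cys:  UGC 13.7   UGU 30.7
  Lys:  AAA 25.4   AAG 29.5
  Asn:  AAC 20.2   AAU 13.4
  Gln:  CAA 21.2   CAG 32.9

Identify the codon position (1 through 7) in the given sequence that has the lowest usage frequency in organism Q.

3

Codon 1 UGU (Cys): 30.7 per 1000.
Codon 2 UGC (Cys): 13.7 per 1000.
Codon 3 AAU (Asn): 13.4 per 1000.
Codon 4 CAA (Gln): 21.2 per 1000.
Codon 5 UGU (Cys): 30.7 per 1000.
Codon 6 CAG (Gln): 32.9 per 1000.
Codon 7 AAA (Lys): 25.4 per 1000.
Lowest frequency is 13.4 at codon 3.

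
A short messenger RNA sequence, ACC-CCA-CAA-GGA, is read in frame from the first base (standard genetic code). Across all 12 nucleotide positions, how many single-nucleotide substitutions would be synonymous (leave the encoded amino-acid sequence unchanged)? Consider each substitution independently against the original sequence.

Codon 1 (ACC, Thr): 3 synonymous substitutions.
Codon 2 (CCA, Pro): 3 synonymous substitutions.
Codon 3 (CAA, Gln): 1 synonymous substitution.
Codon 4 (GGA, Gly): 3 synonymous substitutions.
Total: 3 + 3 + 1 + 3 = 10.

10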